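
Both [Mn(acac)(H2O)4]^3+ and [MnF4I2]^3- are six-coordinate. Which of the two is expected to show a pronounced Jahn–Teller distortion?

[MnF4I2]^3-

[Mn(acac)(H2O)4]^3+: Each acetylacetonate is −1; water is neutral; balancing the +3 overall charge requires Mn(IV). Group 7 minus oxidation state 4 gives a d³ configuration. The d³ configuration leaves the e_g set evenly filled (or empty) — no strong Jahn–Teller driving force.
[MnF4I2]^3-: Ligand charges: each fluoride is −1; each iodide is −1. With an overall charge of −3 the manganese centre must be in the +3 oxidation state. Manganese is a group-7 element; Mn(III) is therefore d⁴. Fluoride and iodide are weak-field ligands for a first-row metal, so the complex is high-spin. The t₂g³e_g¹ (high-spin) configuration has an unevenly filled e_g set; the Jahn–Teller theorem predicts a tetragonal distortion (typically axial elongation) to lift the degeneracy.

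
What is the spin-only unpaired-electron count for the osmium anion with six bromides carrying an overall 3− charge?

Summing ligand charges against the −3 overall charge gives an oxidation state of +3 for osmium.
Group 8 minus oxidation state 3 gives a d⁵ configuration.
The spin state decides the count: a 5d ion has a large Δₒ and is invariably low-spin.
An octahedral low-spin d⁵ ion is t₂g⁵e_g⁰, giving 1 unpaired electron.

1 unpaired electron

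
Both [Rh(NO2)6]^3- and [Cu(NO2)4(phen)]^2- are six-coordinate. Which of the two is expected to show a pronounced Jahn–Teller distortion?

[Rh(NO2)6]^3-: Ligand charges: each nitro (N-bound nitrite) is −1. With an overall charge of −3 the rhodium centre must be in the +3 oxidation state. Group 9 minus oxidation state 3 gives a d⁶ configuration. A 4d ion has a large Δₒ and is invariably low-spin. The d⁶ configuration leaves the e_g set evenly filled (or empty) — no strong Jahn–Teller driving force.
[Cu(NO2)4(phen)]^2-: Ligand charges: each nitro (N-bound nitrite) is −1; 1,10-phenanthroline is neutral. With an overall charge of −2 the copper centre must be in the +2 oxidation state. Copper is a group-11 element; Cu(II) is therefore d⁹. The t₂g⁶e_g³ configuration has an unevenly filled e_g set; the Jahn–Teller theorem predicts a tetragonal distortion (typically axial elongation) to lift the degeneracy.

[Cu(NO2)4(phen)]^2-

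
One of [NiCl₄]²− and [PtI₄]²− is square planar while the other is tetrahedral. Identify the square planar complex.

[PtI₄]²−

For [NiCl₄]²−: Ligand charges: each chloride is −1. With an overall charge of −2 the nickel centre must be in the +2 oxidation state. Group 10 minus oxidation state 2 gives a d⁸ configuration. Chloride is a weak-field ligand. With weak-field ligands the CFSE gain from square planar is small, so a 3d d⁸ ion takes the sterically preferred tetrahedral geometry. → tetrahedral.
For [PtI₄]²−: Ligand charges: each iodide is −1. With an overall charge of −2 the platinum centre must be in the +2 oxidation state. Group 10 minus oxidation state 2 gives a d⁸ configuration. A 5d d⁸ ion has a large crystal-field splitting; square planar leaves the high-energy d_{x²−y²} orbital empty and maximises CFSE. → square planar.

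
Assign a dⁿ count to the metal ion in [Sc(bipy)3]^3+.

d0

2,2′-bipyridine is neutral; balancing the +3 overall charge requires Sc(III).
Group 3 minus oxidation state 3 gives a d⁰ configuration.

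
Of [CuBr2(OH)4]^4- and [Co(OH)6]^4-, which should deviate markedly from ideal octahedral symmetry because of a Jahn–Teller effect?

[CuBr2(OH)4]^4-

[CuBr2(OH)4]^4-: Each bromide is −1; each hydroxide is −1; balancing the −4 overall charge requires Cu(II). Cu sits in group 11, so the d-electron count is 11 − 2 = 9. The t₂g⁶e_g³ configuration has an unevenly filled e_g set; the Jahn–Teller theorem predicts a tetragonal distortion (typically axial elongation) to lift the degeneracy.
[Co(OH)6]^4-: Summing ligand charges against the −4 overall charge gives an oxidation state of +2 for cobalt. Cobalt is a group-9 element; Co(II) is therefore d⁷. Hydroxide is a weak-field ligand for a first-row metal, so the complex is high-spin. The d⁷ configuration leaves the e_g set evenly filled (or empty) — no strong Jahn–Teller driving force.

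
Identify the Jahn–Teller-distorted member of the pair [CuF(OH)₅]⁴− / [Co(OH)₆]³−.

[CuF(OH)₅]⁴−: Ligand charges: each fluoride is −1; each hydroxide is −1. With an overall charge of −4 the copper centre must be in the +2 oxidation state. Group 11 minus oxidation state 2 gives a d⁹ configuration. The t₂g⁶e_g³ configuration has an unevenly filled e_g set; the Jahn–Teller theorem predicts a tetragonal distortion (typically axial elongation) to lift the degeneracy.
[Co(OH)₆]³−: Each hydroxide is −1; balancing the −3 overall charge requires Co(III). Group 9 minus oxidation state 3 gives a d⁶ configuration. Co(III) has an exceptionally large octahedral splitting and is low-spin with essentially every ligand except fluoride. The d⁶ configuration leaves the e_g set evenly filled (or empty) — no strong Jahn–Teller driving force.

[CuF(OH)₅]⁴−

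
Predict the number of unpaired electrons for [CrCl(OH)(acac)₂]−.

3 unpaired electrons

Each chloride is −1; each hydroxide is −1; each acetylacetonate is −1; balancing the −1 overall charge requires Cr(III).
Chromium is a group-6 element; Cr(III) is therefore d³.
Counting donor atoms: 1×chloride (monodentate) → 1 donor; 1×hydroxide (monodentate) → 1 donor; 2×acetylacetonate (bidentate) → 4 donors. Coordination number = 6.
In an octahedral field the d³ configuration is t₂g³e_g⁰ (only one arrangement possible), giving 3 unpaired electrons.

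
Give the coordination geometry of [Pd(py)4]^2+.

square planar

Ligand charges: pyridine is neutral. With an overall charge of +2 the palladium centre must be in the +2 oxidation state.
Pd sits in group 10, so the d-electron count is 10 − 2 = 8.
With 4 monodentate ligands the coordination number is 4.
A 4d d⁸ ion has a large crystal-field splitting; square planar leaves the high-energy d_{x²−y²} orbital empty and maximises CFSE.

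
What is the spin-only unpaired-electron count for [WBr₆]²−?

Summing ligand charges against the −2 overall charge gives an oxidation state of +4 for tungsten.
Tungsten is a group-6 element; W(IV) is therefore d².
In an octahedral field the d² configuration is t₂g²e_g⁰ (only one arrangement possible), giving 2 unpaired electrons.

2 unpaired electrons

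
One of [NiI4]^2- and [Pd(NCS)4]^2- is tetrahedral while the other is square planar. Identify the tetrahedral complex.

For [NiI4]^2-: Ligand charges: each iodide is −1. With an overall charge of −2 the nickel centre must be in the +2 oxidation state. Nickel is a group-10 element; Ni(II) is therefore d⁸. Iodide is a weak-field ligand. With weak-field ligands the CFSE gain from square planar is small, so a 3d d⁸ ion takes the sterically preferred tetrahedral geometry. → tetrahedral.
For [Pd(NCS)4]^2-: Each isothiocyanate is −1; balancing the −2 overall charge requires Pd(II). Palladium is a group-10 element; Pd(II) is therefore d⁸. A 4d d⁸ ion has a large crystal-field splitting; square planar leaves the high-energy d_{x²−y²} orbital empty and maximises CFSE. → square planar.

[NiI4]^2-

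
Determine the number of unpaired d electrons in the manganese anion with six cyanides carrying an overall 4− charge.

1 unpaired electron

Summing ligand charges against the −4 overall charge gives an oxidation state of +2 for manganese.
Manganese is a group-7 element; Mn(II) is therefore d⁵.
The spin state decides the count: Cyanide is a strong-field ligand (high in the spectrochemical series) for a first-row metal, so the complex is low-spin.
An octahedral low-spin d⁵ ion is t₂g⁵e_g⁰, giving 1 unpaired electron.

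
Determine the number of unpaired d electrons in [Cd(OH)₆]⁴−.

0 unpaired electrons

Summing ligand charges against the −4 overall charge gives an oxidation state of +2 for cadmium.
Cd sits in group 12, so the d-electron count is 12 − 2 = 10.
In an octahedral field the d¹⁰ configuration is t₂g⁶e_g⁴, giving 0 unpaired electrons.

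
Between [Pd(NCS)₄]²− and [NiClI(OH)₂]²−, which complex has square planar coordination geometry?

For [Pd(NCS)₄]²−: Each isothiocyanate is −1; balancing the −2 overall charge requires Pd(II). Pd sits in group 10, so the d-electron count is 10 − 2 = 8. A 4d d⁸ ion has a large crystal-field splitting; square planar leaves the high-energy d_{x²−y²} orbital empty and maximises CFSE. → square planar.
For [NiClI(OH)₂]²−: Each chloride is −1; each iodide is −1; each hydroxide is −1; balancing the −2 overall charge requires Ni(II). Nickel is a group-10 element; Ni(II) is therefore d⁸. Chloride, hydroxide, and iodide are weak-field ligands. With weak-field ligands the CFSE gain from square planar is small, so a 3d d⁸ ion takes the sterically preferred tetrahedral geometry. → tetrahedral.

[Pd(NCS)₄]²−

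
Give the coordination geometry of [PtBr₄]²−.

square planar

Summing ligand charges against the −2 overall charge gives an oxidation state of +2 for platinum.
Group 10 minus oxidation state 2 gives a d⁸ configuration.
With 4 monodentate ligands the coordination number is 4.
A 5d d⁸ ion has a large crystal-field splitting; square planar leaves the high-energy d_{x²−y²} orbital empty and maximises CFSE.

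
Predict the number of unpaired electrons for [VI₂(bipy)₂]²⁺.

1 unpaired electron

Each iodide is −1; 2,2′-bipyridine is neutral; balancing the +2 overall charge requires V(IV).
V sits in group 5, so the d-electron count is 5 − 4 = 1.
Counting donor atoms: 2×iodide (monodentate) → 2 donors; 2×2,2′-bipyridine (bidentate) → 4 donors. Coordination number = 6.
In an octahedral field the d¹ configuration is t₂g¹e_g⁰ (only one arrangement possible), giving 1 unpaired electron.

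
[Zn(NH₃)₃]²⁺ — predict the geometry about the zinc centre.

trigonal planar

Ammonia is neutral; balancing the +2 overall charge requires Zn(II).
Group 12 minus oxidation state 2 gives a d¹⁰ configuration.
Coordination number: 3.
Three ligands around a d¹⁰ centre minimise repulsion in a trigonal-planar arrangement.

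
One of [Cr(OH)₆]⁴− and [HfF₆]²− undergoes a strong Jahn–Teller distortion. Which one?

[Cr(OH)₆]⁴−: Ligand charges: each hydroxide is −1. With an overall charge of −4 the chromium centre must be in the +2 oxidation state. Cr sits in group 6, so the d-electron count is 6 − 2 = 4. Hydroxide is a weak-field ligand for a first-row metal, so the complex is high-spin. The t₂g³e_g¹ (high-spin) configuration has an unevenly filled e_g set; the Jahn–Teller theorem predicts a tetragonal distortion (typically axial elongation) to lift the degeneracy.
[HfF₆]²−: Ligand charges: each fluoride is −1. With an overall charge of −2 the hafnium centre must be in the +4 oxidation state. Hafnium is a group-4 element; Hf(IV) is therefore d⁰. The d⁰ configuration leaves the e_g set evenly filled (or empty) — no strong Jahn–Teller driving force.

[Cr(OH)₆]⁴−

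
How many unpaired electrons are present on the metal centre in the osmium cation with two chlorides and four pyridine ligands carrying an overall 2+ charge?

Summing ligand charges against the +2 overall charge gives an oxidation state of +4 for osmium.
Group 8 minus oxidation state 4 gives a d⁴ configuration.
The spin state decides the count: a 5d ion has a large Δₒ and is invariably low-spin.
An octahedral low-spin d⁴ ion is t₂g⁴e_g⁰, giving 2 unpaired electrons.

2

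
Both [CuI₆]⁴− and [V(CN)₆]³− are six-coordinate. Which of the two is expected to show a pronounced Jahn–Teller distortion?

[CuI₆]⁴−: Summing ligand charges against the −4 overall charge gives an oxidation state of +2 for copper. Cu sits in group 11, so the d-electron count is 11 − 2 = 9. The t₂g⁶e_g³ configuration has an unevenly filled e_g set; the Jahn–Teller theorem predicts a tetragonal distortion (typically axial elongation) to lift the degeneracy.
[V(CN)₆]³−: Ligand charges: each cyanide is −1. With an overall charge of −3 the vanadium centre must be in the +3 oxidation state. Group 5 minus oxidation state 3 gives a d² configuration. The d² configuration leaves the e_g set evenly filled (or empty) — no strong Jahn–Teller driving force.

[CuI₆]⁴−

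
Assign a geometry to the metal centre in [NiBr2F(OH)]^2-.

tetrahedral

Ligand charges: each bromide is −1; each fluoride is −1; each hydroxide is −1. With an overall charge of −2 the nickel centre must be in the +2 oxidation state.
Group 10 minus oxidation state 2 gives a d⁸ configuration.
With 4 monodentate ligands the coordination number is 4.
Bromide, fluoride, and hydroxide are weak-field ligands.
With weak-field ligands the CFSE gain from square planar is small, so a 3d d⁸ ion takes the sterically preferred tetrahedral geometry.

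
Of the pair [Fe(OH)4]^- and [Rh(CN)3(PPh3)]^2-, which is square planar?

[Rh(CN)3(PPh3)]^2-

For [Fe(OH)4]^-: Ligand charges: each hydroxide is −1. With an overall charge of −1 the iron centre must be in the +3 oxidation state. Fe sits in group 8, so the d-electron count is 8 − 3 = 5. A high-spin d⁵ ion has zero CFSE in either geometry, so four ligands adopt the sterically favoured tetrahedral geometry. → tetrahedral.
For [Rh(CN)3(PPh3)]^2-: Ligand charges: each cyanide is −1; triphenylphosphine is neutral. With an overall charge of −2 the rhodium centre must be in the +1 oxidation state. Rhodium is a group-9 element; Rh(I) is therefore d⁸. A 4d d⁸ ion has a large crystal-field splitting; square planar leaves the high-energy d_{x²−y²} orbital empty and maximises CFSE. → square planar.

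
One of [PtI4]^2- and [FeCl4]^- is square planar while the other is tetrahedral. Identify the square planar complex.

For [PtI4]^2-: Summing ligand charges against the −2 overall charge gives an oxidation state of +2 for platinum. Group 10 minus oxidation state 2 gives a d⁸ configuration. A 5d d⁸ ion has a large crystal-field splitting; square planar leaves the high-energy d_{x²−y²} orbital empty and maximises CFSE. → square planar.
For [FeCl4]^-: Each chloride is −1; balancing the −1 overall charge requires Fe(III). Iron is a group-8 element; Fe(III) is therefore d⁵. A high-spin d⁵ ion has zero CFSE in either geometry, so four ligands adopt the sterically favoured tetrahedral geometry. → tetrahedral.

[PtI4]^2-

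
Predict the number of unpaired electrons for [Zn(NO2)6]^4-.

Summing ligand charges against the −4 overall charge gives an oxidation state of +2 for zinc.
Zinc is a group-12 element; Zn(II) is therefore d¹⁰.
In an octahedral field the d¹⁰ configuration is t₂g⁶e_g⁴, giving 0 unpaired electrons.

0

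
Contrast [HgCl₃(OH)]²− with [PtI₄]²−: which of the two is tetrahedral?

For [HgCl₃(OH)]²−: Summing ligand charges against the −2 overall charge gives an oxidation state of +2 for mercury. Group 12 minus oxidation state 2 gives a d¹⁰ configuration. A d¹⁰ ion has no crystal-field stabilisation preference between square planar and tetrahedral, so four ligands adopt the sterically favoured tetrahedral geometry. → tetrahedral.
For [PtI₄]²−: Ligand charges: each iodide is −1. With an overall charge of −2 the platinum centre must be in the +2 oxidation state. Platinum is a group-10 element; Pt(II) is therefore d⁸. A 5d d⁸ ion has a large crystal-field splitting; square planar leaves the high-energy d_{x²−y²} orbital empty and maximises CFSE. → square planar.

[HgCl₃(OH)]²−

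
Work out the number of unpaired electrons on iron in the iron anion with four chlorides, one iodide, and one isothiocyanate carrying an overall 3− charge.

5 unpaired electrons

Ligand charges: each chloride is −1; each iodide is −1; each isothiocyanate is −1. With an overall charge of −3 the iron centre must be in the +3 oxidation state.
Fe sits in group 8, so the d-electron count is 8 − 3 = 5.
The spin state decides the count: Chloride, iodide, and isothiocyanate are weak-field ligands for a first-row metal, so the complex is high-spin.
An octahedral high-spin d⁵ ion is t₂g³e_g², giving 5 unpaired electrons.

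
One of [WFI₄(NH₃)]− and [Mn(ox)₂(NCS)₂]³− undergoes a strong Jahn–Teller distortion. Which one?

[WFI₄(NH₃)]−: Summing ligand charges against the −1 overall charge gives an oxidation state of +4 for tungsten. Tungsten is a group-6 element; W(IV) is therefore d². The d² configuration leaves the e_g set evenly filled (or empty) — no strong Jahn–Teller driving force.
[Mn(ox)₂(NCS)₂]³−: Each oxalate is −2; each isothiocyanate is −1; balancing the −3 overall charge requires Mn(III). Mn sits in group 7, so the d-electron count is 7 − 3 = 4. Isothiocyanate and oxalate are weak-field ligands for a first-row metal, so the complex is high-spin. The t₂g³e_g¹ (high-spin) configuration has an unevenly filled e_g set; the Jahn–Teller theorem predicts a tetragonal distortion (typically axial elongation) to lift the degeneracy.

[Mn(ox)₂(NCS)₂]³−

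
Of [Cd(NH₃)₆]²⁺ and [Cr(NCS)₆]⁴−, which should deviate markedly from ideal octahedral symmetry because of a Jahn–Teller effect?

[Cr(NCS)₆]⁴−

[Cd(NH₃)₆]²⁺: Ligand charges: ammonia is neutral. With an overall charge of +2 the cadmium centre must be in the +2 oxidation state. Cadmium is a group-12 element; Cd(II) is therefore d¹⁰. The d¹⁰ configuration leaves the e_g set evenly filled (or empty) — no strong Jahn–Teller driving force.
[Cr(NCS)₆]⁴−: Summing ligand charges against the −4 overall charge gives an oxidation state of +2 for chromium. Group 6 minus oxidation state 2 gives a d⁴ configuration. Isothiocyanate is a weak-field ligand for a first-row metal, so the complex is high-spin. The t₂g³e_g¹ (high-spin) configuration has an unevenly filled e_g set; the Jahn–Teller theorem predicts a tetragonal distortion (typically axial elongation) to lift the degeneracy.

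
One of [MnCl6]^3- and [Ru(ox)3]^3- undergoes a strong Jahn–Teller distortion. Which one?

[MnCl6]^3-

[MnCl6]^3-: Each chloride is −1; balancing the −3 overall charge requires Mn(III). Mn sits in group 7, so the d-electron count is 7 − 3 = 4. Chloride is a weak-field ligand for a first-row metal, so the complex is high-spin. The t₂g³e_g¹ (high-spin) configuration has an unevenly filled e_g set; the Jahn–Teller theorem predicts a tetragonal distortion (typically axial elongation) to lift the degeneracy.
[Ru(ox)3]^3-: Each oxalate is −2; balancing the −3 overall charge requires Ru(III). Ru sits in group 8, so the d-electron count is 8 − 3 = 5. A 4d ion has a large Δₒ and is invariably low-spin. The d⁵ configuration leaves the e_g set evenly filled (or empty) — no strong Jahn–Teller driving force.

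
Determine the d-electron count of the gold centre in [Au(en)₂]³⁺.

d⁸

Ethylenediamine is neutral; balancing the +3 overall charge requires Au(III).
Group 11 minus oxidation state 3 gives a d⁸ configuration.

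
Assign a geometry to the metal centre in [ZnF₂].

linear

Ligand charges: each fluoride is −1. With an overall charge of 0 the zinc centre must be in the +2 oxidation state.
Zinc is a group-12 element; Zn(II) is therefore d¹⁰.
With 2 monodentate ligands the coordination number is 2.
A d¹⁰ ion with only two ligands adopts a linear arrangement (sp hybridisation; no CFSE preference).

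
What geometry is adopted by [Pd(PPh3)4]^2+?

square planar

Summing ligand charges against the +2 overall charge gives an oxidation state of +2 for palladium.
Pd sits in group 10, so the d-electron count is 10 − 2 = 8.
Coordination number: 4.
A 4d d⁸ ion has a large crystal-field splitting; square planar leaves the high-energy d_{x²−y²} orbital empty and maximises CFSE.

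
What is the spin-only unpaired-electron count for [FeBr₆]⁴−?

Ligand charges: each bromide is −1. With an overall charge of −4 the iron centre must be in the +2 oxidation state.
Fe sits in group 8, so the d-electron count is 8 − 2 = 6.
The spin state decides the count: Bromide is a weak-field ligand for a first-row metal, so the complex is high-spin.
An octahedral high-spin d⁶ ion is t₂g⁴e_g², giving 4 unpaired electrons.

4 unpaired electrons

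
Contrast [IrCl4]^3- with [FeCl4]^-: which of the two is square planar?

[IrCl4]^3-

For [IrCl4]^3-: Ligand charges: each chloride is −1. With an overall charge of −3 the iridium centre must be in the +1 oxidation state. Iridium is a group-9 element; Ir(I) is therefore d⁸. A 5d d⁸ ion has a large crystal-field splitting; square planar leaves the high-energy d_{x²−y²} orbital empty and maximises CFSE. → square planar.
For [FeCl4]^-: Each chloride is −1; balancing the −1 overall charge requires Fe(III). Fe sits in group 8, so the d-electron count is 8 − 3 = 5. A high-spin d⁵ ion has zero CFSE in either geometry, so four ligands adopt the sterically favoured tetrahedral geometry. → tetrahedral.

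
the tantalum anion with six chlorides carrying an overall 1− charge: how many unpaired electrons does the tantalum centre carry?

Each chloride is −1; balancing the −1 overall charge requires Ta(V).
Ta sits in group 5, so the d-electron count is 5 − 5 = 0.
In an octahedral field the d⁰ configuration is t₂g⁰e_g⁰, giving 0 unpaired electrons.

0 unpaired electrons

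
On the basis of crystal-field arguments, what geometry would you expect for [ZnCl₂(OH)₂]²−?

Each chloride is −1; each hydroxide is −1; balancing the −2 overall charge requires Zn(II).
Zinc is a group-12 element; Zn(II) is therefore d¹⁰.
Coordination number: 4.
A d¹⁰ ion has no crystal-field stabilisation preference between square planar and tetrahedral, so four ligands adopt the sterically favoured tetrahedral geometry.

tetrahedral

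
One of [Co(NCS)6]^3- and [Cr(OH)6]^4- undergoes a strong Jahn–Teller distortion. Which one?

[Co(NCS)6]^3-: Each isothiocyanate is −1; balancing the −3 overall charge requires Co(III). Cobalt is a group-9 element; Co(III) is therefore d⁶. Co(III) has an exceptionally large octahedral splitting and is low-spin with essentially every ligand except fluoride. The d⁶ configuration leaves the e_g set evenly filled (or empty) — no strong Jahn–Teller driving force.
[Cr(OH)6]^4-: Each hydroxide is −1; balancing the −4 overall charge requires Cr(II). Cr sits in group 6, so the d-electron count is 6 − 2 = 4. Hydroxide is a weak-field ligand for a first-row metal, so the complex is high-spin. The t₂g³e_g¹ (high-spin) configuration has an unevenly filled e_g set; the Jahn–Teller theorem predicts a tetragonal distortion (typically axial elongation) to lift the degeneracy.

[Cr(OH)6]^4-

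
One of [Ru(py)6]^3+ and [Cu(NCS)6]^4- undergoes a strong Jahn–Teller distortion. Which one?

[Cu(NCS)6]^4-

[Ru(py)6]^3+: Summing ligand charges against the +3 overall charge gives an oxidation state of +3 for ruthenium. Ruthenium is a group-8 element; Ru(III) is therefore d⁵. A 4d ion has a large Δₒ and is invariably low-spin. The d⁵ configuration leaves the e_g set evenly filled (or empty) — no strong Jahn–Teller driving force.
[Cu(NCS)6]^4-: Summing ligand charges against the −4 overall charge gives an oxidation state of +2 for copper. Cu sits in group 11, so the d-electron count is 11 − 2 = 9. The t₂g⁶e_g³ configuration has an unevenly filled e_g set; the Jahn–Teller theorem predicts a tetragonal distortion (typically axial elongation) to lift the degeneracy.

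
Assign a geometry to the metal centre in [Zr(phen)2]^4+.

Ligand charges: 1,10-phenanthroline is neutral. With an overall charge of +4 the zirconium centre must be in the +4 oxidation state.
Group 4 minus oxidation state 4 gives a d⁰ configuration.
Counting donor atoms: 2×1,10-phenanthroline (bidentate) → 4 donors. Coordination number = 4.
A d⁰ ion has no crystal-field stabilisation preference between square planar and tetrahedral, so four ligands adopt the sterically favoured tetrahedral geometry.

tetrahedral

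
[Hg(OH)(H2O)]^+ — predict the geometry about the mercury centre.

Ligand charges: each hydroxide is −1; water is neutral. With an overall charge of +1 the mercury centre must be in the +2 oxidation state.
Mercury is a group-12 element; Hg(II) is therefore d¹⁰.
With 2 monodentate ligands the coordination number is 2.
A d¹⁰ ion with only two ligands adopts a linear arrangement (sp hybridisation; no CFSE preference).

linear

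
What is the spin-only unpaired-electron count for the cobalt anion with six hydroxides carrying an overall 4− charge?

3 unpaired electrons

Summing ligand charges against the −4 overall charge gives an oxidation state of +2 for cobalt.
Group 9 minus oxidation state 2 gives a d⁷ configuration.
The spin state decides the count: Hydroxide is a weak-field ligand for a first-row metal, so the complex is high-spin.
An octahedral high-spin d⁷ ion is t₂g⁵e_g², giving 3 unpaired electrons.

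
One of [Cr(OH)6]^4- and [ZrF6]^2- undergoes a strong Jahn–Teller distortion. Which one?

[Cr(OH)6]^4-: Each hydroxide is −1; balancing the −4 overall charge requires Cr(II). Chromium is a group-6 element; Cr(II) is therefore d⁴. Hydroxide is a weak-field ligand for a first-row metal, so the complex is high-spin. The t₂g³e_g¹ (high-spin) configuration has an unevenly filled e_g set; the Jahn–Teller theorem predicts a tetragonal distortion (typically axial elongation) to lift the degeneracy.
[ZrF6]^2-: Ligand charges: each fluoride is −1. With an overall charge of −2 the zirconium centre must be in the +4 oxidation state. Zr sits in group 4, so the d-electron count is 4 − 4 = 0. The d⁰ configuration leaves the e_g set evenly filled (or empty) — no strong Jahn–Teller driving force.

[Cr(OH)6]^4-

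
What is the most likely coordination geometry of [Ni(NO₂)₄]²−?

Summing ligand charges against the −2 overall charge gives an oxidation state of +2 for nickel.
Nickel is a group-10 element; Ni(II) is therefore d⁸.
With 4 monodentate ligands the coordination number is 4.
Nitro (N-bound nitrite) is a strong-field ligand (high in the spectrochemical series).
A 3d d⁸ ion with strong-field ligands gains enough CFSE to favour square planar over tetrahedral.

square planar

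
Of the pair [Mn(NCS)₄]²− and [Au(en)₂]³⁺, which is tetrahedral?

[Mn(NCS)₄]²−

For [Mn(NCS)₄]²−: Summing ligand charges against the −2 overall charge gives an oxidation state of +2 for manganese. Manganese is a group-7 element; Mn(II) is therefore d⁵. A high-spin d⁵ ion has zero CFSE in either geometry, so four ligands adopt the sterically favoured tetrahedral geometry. → tetrahedral.
For [Au(en)₂]³⁺: Ethylenediamine is neutral; balancing the +3 overall charge requires Au(III). Au sits in group 11, so the d-electron count is 11 − 3 = 8. A 5d d⁸ ion has a large crystal-field splitting; square planar leaves the high-energy d_{x²−y²} orbital empty and maximises CFSE. → square planar.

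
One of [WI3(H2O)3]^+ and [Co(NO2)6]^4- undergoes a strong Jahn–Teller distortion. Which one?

[Co(NO2)6]^4-

[WI3(H2O)3]^+: Ligand charges: each iodide is −1; water is neutral. With an overall charge of +1 the tungsten centre must be in the +4 oxidation state. W sits in group 6, so the d-electron count is 6 − 4 = 2. The d² configuration leaves the e_g set evenly filled (or empty) — no strong Jahn–Teller driving force.
[Co(NO2)6]^4-: Each nitro (N-bound nitrite) is −1; balancing the −4 overall charge requires Co(II). Cobalt is a group-9 element; Co(II) is therefore d⁷. Nitro (N-bound nitrite) is a strong-field ligand (high in the spectrochemical series) for a first-row metal, so the complex is low-spin. The t₂g⁶e_g¹ (low-spin) configuration has an unevenly filled e_g set; the Jahn–Teller theorem predicts a tetragonal distortion (typically axial elongation) to lift the degeneracy.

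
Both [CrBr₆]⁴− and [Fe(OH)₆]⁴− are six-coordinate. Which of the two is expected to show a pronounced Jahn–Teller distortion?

[CrBr₆]⁴−

[CrBr₆]⁴−: Summing ligand charges against the −4 overall charge gives an oxidation state of +2 for chromium. Chromium is a group-6 element; Cr(II) is therefore d⁴. Bromide is a weak-field ligand for a first-row metal, so the complex is high-spin. The t₂g³e_g¹ (high-spin) configuration has an unevenly filled e_g set; the Jahn–Teller theorem predicts a tetragonal distortion (typically axial elongation) to lift the degeneracy.
[Fe(OH)₆]⁴−: Ligand charges: each hydroxide is −1. With an overall charge of −4 the iron centre must be in the +2 oxidation state. Fe sits in group 8, so the d-electron count is 8 − 2 = 6. Hydroxide is a weak-field ligand for a first-row metal, so the complex is high-spin. The d⁶ configuration leaves the e_g set evenly filled (or empty) — no strong Jahn–Teller driving force.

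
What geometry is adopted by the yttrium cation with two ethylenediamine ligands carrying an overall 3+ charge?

Ligand charges: ethylenediamine is neutral. With an overall charge of +3 the yttrium centre must be in the +3 oxidation state.
Group 3 minus oxidation state 3 gives a d⁰ configuration.
Counting donor atoms: 2×ethylenediamine (bidentate) → 4 donors. Coordination number = 4.
A d⁰ ion has no crystal-field stabilisation preference between square planar and tetrahedral, so four ligands adopt the sterically favoured tetrahedral geometry.

tetrahedral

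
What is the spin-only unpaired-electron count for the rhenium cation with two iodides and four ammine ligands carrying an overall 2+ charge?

Ligand charges: each iodide is −1; ammonia is neutral. With an overall charge of +2 the rhenium centre must be in the +4 oxidation state.
Group 7 minus oxidation state 4 gives a d³ configuration.
In an octahedral field the d³ configuration is t₂g³e_g⁰ (only one arrangement possible), giving 3 unpaired electrons.

3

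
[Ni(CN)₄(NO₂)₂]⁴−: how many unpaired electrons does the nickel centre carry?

2

Summing ligand charges against the −4 overall charge gives an oxidation state of +2 for nickel.
Ni sits in group 10, so the d-electron count is 10 − 2 = 8.
In an octahedral field the d⁸ configuration is t₂g⁶e_g² (only one arrangement possible), giving 2 unpaired electrons.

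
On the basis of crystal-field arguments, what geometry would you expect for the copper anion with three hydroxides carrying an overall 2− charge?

Summing ligand charges against the −2 overall charge gives an oxidation state of +1 for copper.
Group 11 minus oxidation state 1 gives a d¹⁰ configuration.
Coordination number: 3.
Three ligands around a d¹⁰ centre minimise repulsion in a trigonal-planar arrangement.

trigonal planar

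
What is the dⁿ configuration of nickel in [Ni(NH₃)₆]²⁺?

d⁸

Ammonia is neutral; balancing the +2 overall charge requires Ni(II).
Nickel is a group-10 element; Ni(II) is therefore d⁸.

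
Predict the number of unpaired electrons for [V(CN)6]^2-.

Ligand charges: each cyanide is −1. With an overall charge of −2 the vanadium centre must be in the +4 oxidation state.
Group 5 minus oxidation state 4 gives a d¹ configuration.
In an octahedral field the d¹ configuration is t₂g¹e_g⁰ (only one arrangement possible), giving 1 unpaired electron.

1 unpaired electron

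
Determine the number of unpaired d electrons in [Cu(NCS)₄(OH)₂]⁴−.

Summing ligand charges against the −4 overall charge gives an oxidation state of +2 for copper.
Cu sits in group 11, so the d-electron count is 11 − 2 = 9.
In an octahedral field the d⁹ configuration is t₂g⁶e_g³ (only one arrangement possible), giving 1 unpaired electron.

1 unpaired electron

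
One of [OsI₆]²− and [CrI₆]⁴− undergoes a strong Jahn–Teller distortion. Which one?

[CrI₆]⁴−

[OsI₆]²−: Summing ligand charges against the −2 overall charge gives an oxidation state of +4 for osmium. Os sits in group 8, so the d-electron count is 8 − 4 = 4. A 5d ion has a large Δₒ and is invariably low-spin. The d⁴ configuration leaves the e_g set evenly filled (or empty) — no strong Jahn–Teller driving force.
[CrI₆]⁴−: Each iodide is −1; balancing the −4 overall charge requires Cr(II). Group 6 minus oxidation state 2 gives a d⁴ configuration. Iodide is a weak-field ligand for a first-row metal, so the complex is high-spin. The t₂g³e_g¹ (high-spin) configuration has an unevenly filled e_g set; the Jahn–Teller theorem predicts a tetragonal distortion (typically axial elongation) to lift the degeneracy.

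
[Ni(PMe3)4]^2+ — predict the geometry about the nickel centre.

square planar

Ligand charges: trimethylphosphine is neutral. With an overall charge of +2 the nickel centre must be in the +2 oxidation state.
Group 10 minus oxidation state 2 gives a d⁸ configuration.
With 4 monodentate ligands the coordination number is 4.
Trimethylphosphine is a strong-field ligand (high in the spectrochemical series).
A 3d d⁸ ion with strong-field ligands gains enough CFSE to favour square planar over tetrahedral.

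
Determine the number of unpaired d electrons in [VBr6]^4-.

Each bromide is −1; balancing the −4 overall charge requires V(II).
Vanadium is a group-5 element; V(II) is therefore d³.
In an octahedral field the d³ configuration is t₂g³e_g⁰ (only one arrangement possible), giving 3 unpaired electrons.

3 unpaired electrons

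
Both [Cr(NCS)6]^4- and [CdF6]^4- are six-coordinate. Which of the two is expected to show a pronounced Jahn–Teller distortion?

[Cr(NCS)6]^4-: Ligand charges: each isothiocyanate is −1. With an overall charge of −4 the chromium centre must be in the +2 oxidation state. Chromium is a group-6 element; Cr(II) is therefore d⁴. Isothiocyanate is a weak-field ligand for a first-row metal, so the complex is high-spin. The t₂g³e_g¹ (high-spin) configuration has an unevenly filled e_g set; the Jahn–Teller theorem predicts a tetragonal distortion (typically axial elongation) to lift the degeneracy.
[CdF6]^4-: Ligand charges: each fluoride is −1. With an overall charge of −4 the cadmium centre must be in the +2 oxidation state. Cadmium is a group-12 element; Cd(II) is therefore d¹⁰. The d¹⁰ configuration leaves the e_g set evenly filled (or empty) — no strong Jahn–Teller driving force.

[Cr(NCS)6]^4-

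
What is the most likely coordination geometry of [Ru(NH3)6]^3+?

octahedral

Ligand charges: ammonia is neutral. With an overall charge of +3 the ruthenium centre must be in the +3 oxidation state.
Group 8 minus oxidation state 3 gives a d⁵ configuration.
Coordination number: 6.
Six donors around a single metal centre give an octahedral coordination sphere.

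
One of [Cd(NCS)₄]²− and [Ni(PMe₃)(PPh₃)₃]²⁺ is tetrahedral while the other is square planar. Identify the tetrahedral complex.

For [Cd(NCS)₄]²−: Summing ligand charges against the −2 overall charge gives an oxidation state of +2 for cadmium. Group 12 minus oxidation state 2 gives a d¹⁰ configuration. A d¹⁰ ion has no crystal-field stabilisation preference between square planar and tetrahedral, so four ligands adopt the sterically favoured tetrahedral geometry. → tetrahedral.
For [Ni(PMe₃)(PPh₃)₃]²⁺: Summing ligand charges against the +2 overall charge gives an oxidation state of +2 for nickel. Ni sits in group 10, so the d-electron count is 10 − 2 = 8. Trimethylphosphine and triphenylphosphine are strong-field ligands (high in the spectrochemical series). A 3d d⁸ ion with strong-field ligands gains enough CFSE to favour square planar over tetrahedral. → square planar.

[Cd(NCS)₄]²−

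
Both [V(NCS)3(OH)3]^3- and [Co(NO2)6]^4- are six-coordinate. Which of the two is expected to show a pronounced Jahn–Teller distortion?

[Co(NO2)6]^4-

[V(NCS)3(OH)3]^3-: Each isothiocyanate is −1; each hydroxide is −1; balancing the −3 overall charge requires V(III). V sits in group 5, so the d-electron count is 5 − 3 = 2. The d² configuration leaves the e_g set evenly filled (or empty) — no strong Jahn–Teller driving force.
[Co(NO2)6]^4-: Ligand charges: each nitro (N-bound nitrite) is −1. With an overall charge of −4 the cobalt centre must be in the +2 oxidation state. Cobalt is a group-9 element; Co(II) is therefore d⁷. Nitro (N-bound nitrite) is a strong-field ligand (high in the spectrochemical series) for a first-row metal, so the complex is low-spin. The t₂g⁶e_g¹ (low-spin) configuration has an unevenly filled e_g set; the Jahn–Teller theorem predicts a tetragonal distortion (typically axial elongation) to lift the degeneracy.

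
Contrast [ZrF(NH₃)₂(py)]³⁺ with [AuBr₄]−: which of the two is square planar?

For [ZrF(NH₃)₂(py)]³⁺: Each fluoride is −1; ammonia is neutral; pyridine is neutral; balancing the +3 overall charge requires Zr(IV). Zr sits in group 4, so the d-electron count is 4 − 4 = 0. A d⁰ ion has no crystal-field stabilisation preference between square planar and tetrahedral, so four ligands adopt the sterically favoured tetrahedral geometry. → tetrahedral.
For [AuBr₄]−: Ligand charges: each bromide is −1. With an overall charge of −1 the gold centre must be in the +3 oxidation state. Gold is a group-11 element; Au(III) is therefore d⁸. A 5d d⁸ ion has a large crystal-field splitting; square planar leaves the high-energy d_{x²−y²} orbital empty and maximises CFSE. → square planar.

[AuBr₄]−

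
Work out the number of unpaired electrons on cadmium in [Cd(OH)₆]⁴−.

0

Ligand charges: each hydroxide is −1. With an overall charge of −4 the cadmium centre must be in the +2 oxidation state.
Group 12 minus oxidation state 2 gives a d¹⁰ configuration.
In an octahedral field the d¹⁰ configuration is t₂g⁶e_g⁴, giving 0 unpaired electrons.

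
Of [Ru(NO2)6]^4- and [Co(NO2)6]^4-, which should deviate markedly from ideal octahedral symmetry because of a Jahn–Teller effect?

[Co(NO2)6]^4-

[Ru(NO2)6]^4-: Summing ligand charges against the −4 overall charge gives an oxidation state of +2 for ruthenium. Ruthenium is a group-8 element; Ru(II) is therefore d⁶. A 4d ion has a large Δₒ and is invariably low-spin. The d⁶ configuration leaves the e_g set evenly filled (or empty) — no strong Jahn–Teller driving force.
[Co(NO2)6]^4-: Each nitro (N-bound nitrite) is −1; balancing the −4 overall charge requires Co(II). Group 9 minus oxidation state 2 gives a d⁷ configuration. Nitro (N-bound nitrite) is a strong-field ligand (high in the spectrochemical series) for a first-row metal, so the complex is low-spin. The t₂g⁶e_g¹ (low-spin) configuration has an unevenly filled e_g set; the Jahn–Teller theorem predicts a tetragonal distortion (typically axial elongation) to lift the degeneracy.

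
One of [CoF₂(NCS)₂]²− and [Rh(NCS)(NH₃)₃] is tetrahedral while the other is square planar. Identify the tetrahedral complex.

[CoF₂(NCS)₂]²−

For [CoF₂(NCS)₂]²−: Summing ligand charges against the −2 overall charge gives an oxidation state of +2 for cobalt. Cobalt is a group-9 element; Co(II) is therefore d⁷. For a high-spin 3d d⁷ ion with weak-field ligands the small Δₜ gives little square-planar CFSE advantage, so four ligands adopt the sterically favoured tetrahedral geometry. → tetrahedral.
For [Rh(NCS)(NH₃)₃]: Each isothiocyanate is −1; ammonia is neutral; balancing the 0 overall charge requires Rh(I). Group 9 minus oxidation state 1 gives a d⁸ configuration. A 4d d⁸ ion has a large crystal-field splitting; square planar leaves the high-energy d_{x²−y²} orbital empty and maximises CFSE. → square planar.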